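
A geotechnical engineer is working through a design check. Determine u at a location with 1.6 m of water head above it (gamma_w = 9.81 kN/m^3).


Using u = gamma_w * h_w
u = 9.81 * 1.6
u = 15.7 kPa


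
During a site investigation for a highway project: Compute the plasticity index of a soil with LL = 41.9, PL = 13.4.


Using PI = LL - PL
PI = 41.9 - 13.4
PI = 28.5


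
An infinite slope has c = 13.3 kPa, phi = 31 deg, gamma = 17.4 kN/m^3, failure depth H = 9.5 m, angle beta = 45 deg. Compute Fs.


Using Fs = c / (gamma*H*sin(beta)*cos(beta)) + tan(phi)/tan(beta)
Cohesion contribution = 13.3 / (17.4*9.5*sin(45)*cos(45))
Cohesion contribution = 0.16092
Friction contribution = tan(31)/tan(45) = 0.600861
Fs = 0.16092 + 0.600861
Fs = 0.762


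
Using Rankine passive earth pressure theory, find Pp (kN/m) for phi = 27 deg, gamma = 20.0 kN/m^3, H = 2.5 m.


Compute passive earth pressure coefficient:
Kp = tan^2(45 + phi/2) = tan^2(58.5) = 2.66294
Compute passive force:
Pp = 0.5 * Kp * gamma * H^2
Pp = 0.5 * 2.66294 * 20.0 * 2.5^2
Pp = 166.43 kN/m


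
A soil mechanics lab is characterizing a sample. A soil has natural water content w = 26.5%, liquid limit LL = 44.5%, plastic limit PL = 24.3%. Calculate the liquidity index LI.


First compute the plasticity index:
PI = LL - PL = 44.5 - 24.3 = 20.2
Then compute the liquidity index:
LI = (w - PL) / PI
LI = (26.5 - 24.3) / 20.2
LI = 0.109


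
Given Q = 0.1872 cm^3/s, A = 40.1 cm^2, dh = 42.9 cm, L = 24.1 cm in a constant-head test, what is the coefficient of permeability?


Compute hydraulic gradient:
i = dh / L = 42.9 / 24.1 = 1.78008
Then apply Darcy's law:
k = Q / (A * i)
k = 0.1872 / (40.1 * 1.78008)
k = 0.1872 / 71.3813
k = 0.002623 cm/s


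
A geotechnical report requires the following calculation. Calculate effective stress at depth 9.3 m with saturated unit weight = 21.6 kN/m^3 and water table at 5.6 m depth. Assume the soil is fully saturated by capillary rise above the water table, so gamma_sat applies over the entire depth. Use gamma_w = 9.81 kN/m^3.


Total stress = gamma_sat * depth
sigma = 21.6 * 9.3 = 200.88 kPa
Pore water pressure u = gamma_w * (depth - d_wt)
u = 9.81 * (9.3 - 5.6) = 36.297 kPa
Effective stress = sigma - u
sigma' = 200.88 - 36.297 = 164.58 kPa


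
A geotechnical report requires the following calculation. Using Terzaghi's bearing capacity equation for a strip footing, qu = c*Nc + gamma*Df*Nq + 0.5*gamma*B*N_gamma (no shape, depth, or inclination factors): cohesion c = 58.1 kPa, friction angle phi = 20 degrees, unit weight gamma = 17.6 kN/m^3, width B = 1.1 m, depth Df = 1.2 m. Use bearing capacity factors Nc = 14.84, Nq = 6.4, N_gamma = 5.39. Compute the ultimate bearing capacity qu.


Result: 1049.55 kPa

Derivation:
Compute qu = c*Nc + gamma*Df*Nq + 0.5*gamma*B*N_gamma
Term 1: 58.1 * 14.84 = 862.204
Term 2: 17.6 * 1.2 * 6.4 = 135.168
Term 3: 0.5 * 17.6 * 1.1 * 5.39 = 52.1752
qu = 862.204 + 135.168 + 52.1752
qu = 1049.55 kPa


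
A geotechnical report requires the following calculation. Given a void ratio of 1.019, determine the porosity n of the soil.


Result: 0.5047

Derivation:
Using the relation n = e / (1 + e)
n = 1.019 / (1 + 1.019)
n = 1.019 / 2.019
n = 0.5047


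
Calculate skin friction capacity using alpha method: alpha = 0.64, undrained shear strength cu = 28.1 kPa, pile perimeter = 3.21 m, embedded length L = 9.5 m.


Using Qs = alpha * cu * perimeter * L
Qs = 0.64 * 28.1 * 3.21 * 9.5
Qs = 548.42 kN


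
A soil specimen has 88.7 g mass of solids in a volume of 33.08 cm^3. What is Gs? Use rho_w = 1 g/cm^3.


Using Gs = m_s / (V_s * rho_w)
Since rho_w = 1 g/cm^3:
Gs = 88.7 / 33.08
Gs = 2.681


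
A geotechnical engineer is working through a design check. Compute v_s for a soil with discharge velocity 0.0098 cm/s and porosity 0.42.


Using v_s = v_d / n
v_s = 0.0098 / 0.42
v_s = 0.02333 cm/s


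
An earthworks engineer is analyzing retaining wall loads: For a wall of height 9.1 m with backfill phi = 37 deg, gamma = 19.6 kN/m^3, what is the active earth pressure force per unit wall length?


Compute active earth pressure coefficient:
Ka = tan^2(45 - phi/2) = tan^2(26.5) = 0.248584
Compute active force:
Pa = 0.5 * Ka * gamma * H^2
Pa = 0.5 * 0.248584 * 19.6 * 9.1^2
Pa = 201.74 kN/m


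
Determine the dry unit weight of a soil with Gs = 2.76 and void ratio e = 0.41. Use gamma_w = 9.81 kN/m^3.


Result: 19.203 kN/m^3

Derivation:
Using gamma_d = Gs * gamma_w / (1 + e)
gamma_d = 2.76 * 9.81 / (1 + 0.41)
gamma_d = 2.76 * 9.81 / 1.41
gamma_d = 19.203 kN/m^3


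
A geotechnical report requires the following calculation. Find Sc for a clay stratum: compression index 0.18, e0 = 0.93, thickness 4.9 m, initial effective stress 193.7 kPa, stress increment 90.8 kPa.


Using Sc = Cc * H / (1 + e0) * log10((sigma0 + delta_sigma) / sigma0)
Stress ratio = (193.7 + 90.8) / 193.7 = 1.46877
log10(1.46877) = 0.166953
Cc * H / (1 + e0) = 0.18 * 4.9 / (1 + 0.93) = 0.456995
Sc = 0.456995 * 0.166953
Sc = 0.0763 m


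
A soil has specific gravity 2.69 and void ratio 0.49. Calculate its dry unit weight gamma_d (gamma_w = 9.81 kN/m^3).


Result: 17.711 kN/m^3

Derivation:
Using gamma_d = Gs * gamma_w / (1 + e)
gamma_d = 2.69 * 9.81 / (1 + 0.49)
gamma_d = 2.69 * 9.81 / 1.49
gamma_d = 17.711 kN/m^3


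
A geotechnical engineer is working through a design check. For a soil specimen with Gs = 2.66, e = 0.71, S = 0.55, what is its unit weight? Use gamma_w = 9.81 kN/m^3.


Using gamma = gamma_w * (Gs + S*e) / (1 + e)
Numerator: Gs + S*e = 2.66 + 0.55*0.71 = 3.0505
Denominator: 1 + e = 1 + 0.71 = 1.71
gamma = 9.81 * 3.0505 / 1.71
gamma = 17.5 kN/m^3


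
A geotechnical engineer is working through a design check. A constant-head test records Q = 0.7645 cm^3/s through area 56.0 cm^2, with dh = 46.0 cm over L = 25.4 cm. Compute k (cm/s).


Compute hydraulic gradient:
i = dh / L = 46.0 / 25.4 = 1.81102
Then apply Darcy's law:
k = Q / (A * i)
k = 0.7645 / (56.0 * 1.81102)
k = 0.7645 / 101.417
k = 0.007538 cm/s


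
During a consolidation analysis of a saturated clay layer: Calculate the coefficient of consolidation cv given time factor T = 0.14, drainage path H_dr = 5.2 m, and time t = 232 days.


Using cv = T * H_dr^2 / t
H_dr^2 = 5.2^2 = 27.04
cv = 0.14 * 27.04 / 232
cv = 0.01632 m^2/day


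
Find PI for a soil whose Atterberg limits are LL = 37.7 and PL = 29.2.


Using PI = LL - PL
PI = 37.7 - 29.2
PI = 8.5


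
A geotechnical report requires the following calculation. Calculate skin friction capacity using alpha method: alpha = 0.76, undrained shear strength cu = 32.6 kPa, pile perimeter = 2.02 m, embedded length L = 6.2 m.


Result: 310.29 kN

Derivation:
Using Qs = alpha * cu * perimeter * L
Qs = 0.76 * 32.6 * 2.02 * 6.2
Qs = 310.29 kN


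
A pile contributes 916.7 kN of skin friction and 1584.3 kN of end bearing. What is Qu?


Using Qu = Qf + Qb
Qu = 916.7 + 1584.3
Qu = 2501.0 kN


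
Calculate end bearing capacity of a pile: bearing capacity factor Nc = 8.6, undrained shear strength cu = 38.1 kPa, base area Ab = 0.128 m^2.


Result: 41.94 kN

Derivation:
Using Qb = Nc * cu * Ab
Qb = 8.6 * 38.1 * 0.128
Qb = 41.94 kN


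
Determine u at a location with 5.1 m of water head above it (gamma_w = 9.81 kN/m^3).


Using u = gamma_w * h_w
u = 9.81 * 5.1
u = 50.03 kPa


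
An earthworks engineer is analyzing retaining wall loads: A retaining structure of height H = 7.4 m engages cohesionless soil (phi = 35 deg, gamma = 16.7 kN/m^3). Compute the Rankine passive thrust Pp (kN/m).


Compute passive earth pressure coefficient:
Kp = tan^2(45 + phi/2) = tan^2(62.5) = 3.690172
Compute passive force:
Pp = 0.5 * Kp * gamma * H^2
Pp = 0.5 * 3.690172 * 16.7 * 7.4^2
Pp = 1687.32 kN/m


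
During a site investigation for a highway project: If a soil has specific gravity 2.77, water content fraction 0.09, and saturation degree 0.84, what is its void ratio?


Result: 0.2968

Derivation:
Using the relation e = Gs * w / S
e = 2.77 * 0.09 / 0.84
e = 0.2968


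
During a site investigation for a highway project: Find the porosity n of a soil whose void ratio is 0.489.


Result: 0.3284

Derivation:
Using the relation n = e / (1 + e)
n = 0.489 / (1 + 0.489)
n = 0.489 / 1.489
n = 0.3284


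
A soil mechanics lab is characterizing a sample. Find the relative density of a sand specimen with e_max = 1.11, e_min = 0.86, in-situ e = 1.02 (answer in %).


Using Dr = (e_max - e) / (e_max - e_min) * 100
e_max - e = 1.11 - 1.02 = 0.09
e_max - e_min = 1.11 - 0.86 = 0.25
Dr = 0.09 / 0.25 * 100
Dr = 36.0 %


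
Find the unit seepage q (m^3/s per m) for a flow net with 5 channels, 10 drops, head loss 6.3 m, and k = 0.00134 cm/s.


Convert k to m/s for unit consistency with H:
k = 0.00134 cm/s = 0.00134 / 100 m/s = 1.34e-05 m/s
Using q = k * H * Nf / Nd
Nf / Nd = 5 / 10 = 0.5
q = 1.34e-05 * 6.3 * 0.5
q = 4.221e-05 m^3/s per m


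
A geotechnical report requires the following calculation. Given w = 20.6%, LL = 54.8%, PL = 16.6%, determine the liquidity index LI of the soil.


First compute the plasticity index:
PI = LL - PL = 54.8 - 16.6 = 38.2
Then compute the liquidity index:
LI = (w - PL) / PI
LI = (20.6 - 16.6) / 38.2
LI = 0.105


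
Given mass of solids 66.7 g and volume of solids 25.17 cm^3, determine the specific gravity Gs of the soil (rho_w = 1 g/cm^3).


Using Gs = m_s / (V_s * rho_w)
Since rho_w = 1 g/cm^3:
Gs = 66.7 / 25.17
Gs = 2.65


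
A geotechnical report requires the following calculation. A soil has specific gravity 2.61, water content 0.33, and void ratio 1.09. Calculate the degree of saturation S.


Using S = Gs * w / e
S = 2.61 * 0.33 / 1.09
S = 0.7902


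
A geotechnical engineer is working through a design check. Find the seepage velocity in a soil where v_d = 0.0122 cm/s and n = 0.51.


Using v_s = v_d / n
v_s = 0.0122 / 0.51
v_s = 0.02392 cm/s


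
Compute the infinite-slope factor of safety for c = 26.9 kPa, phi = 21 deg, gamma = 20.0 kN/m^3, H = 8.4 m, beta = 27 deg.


Using Fs = c / (gamma*H*sin(beta)*cos(beta)) + tan(phi)/tan(beta)
Cohesion contribution = 26.9 / (20.0*8.4*sin(27)*cos(27))
Cohesion contribution = 0.395836
Friction contribution = tan(21)/tan(27) = 0.753376
Fs = 0.395836 + 0.753376
Fs = 1.149


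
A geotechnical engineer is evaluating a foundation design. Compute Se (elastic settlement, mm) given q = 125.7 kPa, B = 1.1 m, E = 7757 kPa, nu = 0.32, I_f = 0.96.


Result: 15.36 mm

Derivation:
Using Se = q * B * (1 - nu^2) * I_f / E
1 - nu^2 = 1 - 0.32^2 = 0.8976
Se = 125.7 * 1.1 * 0.8976 * 0.96 / 7757
Se = 0.015360 m
Convert to mm: Se = 0.015360 * 1000 = 15.36 mm


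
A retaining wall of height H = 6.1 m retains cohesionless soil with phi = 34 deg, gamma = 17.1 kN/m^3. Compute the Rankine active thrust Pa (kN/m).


Result: 89.94 kN/m

Derivation:
Compute active earth pressure coefficient:
Ka = tan^2(45 - phi/2) = tan^2(28.0) = 0.282715
Compute active force:
Pa = 0.5 * Ka * gamma * H^2
Pa = 0.5 * 0.282715 * 17.1 * 6.1^2
Pa = 89.94 kN/m


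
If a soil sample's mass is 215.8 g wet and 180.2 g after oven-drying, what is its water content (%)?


Using w = (m_wet - m_dry) / m_dry * 100
m_wet - m_dry = 215.8 - 180.2 = 35.6 g
w = 35.6 / 180.2 * 100
w = 19.76 %


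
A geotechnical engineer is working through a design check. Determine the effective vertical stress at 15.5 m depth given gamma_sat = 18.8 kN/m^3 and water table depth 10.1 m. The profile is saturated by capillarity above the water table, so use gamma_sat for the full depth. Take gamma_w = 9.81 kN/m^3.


Total stress = gamma_sat * depth
sigma = 18.8 * 15.5 = 291.4 kPa
Pore water pressure u = gamma_w * (depth - d_wt)
u = 9.81 * (15.5 - 10.1) = 52.974 kPa
Effective stress = sigma - u
sigma' = 291.4 - 52.974 = 238.43 kPa


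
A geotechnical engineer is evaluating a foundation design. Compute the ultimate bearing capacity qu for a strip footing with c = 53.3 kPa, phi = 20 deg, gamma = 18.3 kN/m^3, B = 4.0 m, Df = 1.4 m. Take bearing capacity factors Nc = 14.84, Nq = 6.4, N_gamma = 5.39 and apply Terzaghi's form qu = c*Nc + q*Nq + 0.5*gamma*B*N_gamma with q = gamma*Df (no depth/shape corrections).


Compute qu = c*Nc + gamma*Df*Nq + 0.5*gamma*B*N_gamma
Term 1: 53.3 * 14.84 = 790.972
Term 2: 18.3 * 1.4 * 6.4 = 163.968
Term 3: 0.5 * 18.3 * 4.0 * 5.39 = 197.274
qu = 790.972 + 163.968 + 197.274
qu = 1152.21 kPa


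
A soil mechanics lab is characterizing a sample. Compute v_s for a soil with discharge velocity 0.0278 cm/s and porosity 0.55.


Using v_s = v_d / n
v_s = 0.0278 / 0.55
v_s = 0.05055 cm/s


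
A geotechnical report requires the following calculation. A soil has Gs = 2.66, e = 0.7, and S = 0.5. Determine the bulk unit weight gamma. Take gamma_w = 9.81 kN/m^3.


Result: 17.369 kN/m^3

Derivation:
Using gamma = gamma_w * (Gs + S*e) / (1 + e)
Numerator: Gs + S*e = 2.66 + 0.5*0.7 = 3.01
Denominator: 1 + e = 1 + 0.7 = 1.7
gamma = 9.81 * 3.01 / 1.7
gamma = 17.369 kN/m^3


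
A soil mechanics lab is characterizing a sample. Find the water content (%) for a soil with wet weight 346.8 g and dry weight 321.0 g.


Result: 8.04 %

Derivation:
Using w = (m_wet - m_dry) / m_dry * 100
m_wet - m_dry = 346.8 - 321.0 = 25.8 g
w = 25.8 / 321.0 * 100
w = 8.04 %


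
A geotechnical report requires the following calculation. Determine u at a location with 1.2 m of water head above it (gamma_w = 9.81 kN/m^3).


Using u = gamma_w * h_w
u = 9.81 * 1.2
u = 11.77 kPa


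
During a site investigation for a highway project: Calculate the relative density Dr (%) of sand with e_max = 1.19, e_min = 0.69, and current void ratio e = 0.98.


Using Dr = (e_max - e) / (e_max - e_min) * 100
e_max - e = 1.19 - 0.98 = 0.21
e_max - e_min = 1.19 - 0.69 = 0.5
Dr = 0.21 / 0.5 * 100
Dr = 42.0 %


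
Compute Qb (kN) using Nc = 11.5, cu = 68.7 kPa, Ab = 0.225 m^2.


Using Qb = Nc * cu * Ab
Qb = 11.5 * 68.7 * 0.225
Qb = 177.76 kN


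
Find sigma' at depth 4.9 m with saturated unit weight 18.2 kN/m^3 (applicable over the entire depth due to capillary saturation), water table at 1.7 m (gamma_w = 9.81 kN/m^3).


Result: 57.79 kPa

Derivation:
Total stress = gamma_sat * depth
sigma = 18.2 * 4.9 = 89.18 kPa
Pore water pressure u = gamma_w * (depth - d_wt)
u = 9.81 * (4.9 - 1.7) = 31.392 kPa
Effective stress = sigma - u
sigma' = 89.18 - 31.392 = 57.79 kPa


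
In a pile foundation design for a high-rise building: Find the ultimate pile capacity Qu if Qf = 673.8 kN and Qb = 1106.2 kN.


Using Qu = Qf + Qb
Qu = 673.8 + 1106.2
Qu = 1780.0 kN


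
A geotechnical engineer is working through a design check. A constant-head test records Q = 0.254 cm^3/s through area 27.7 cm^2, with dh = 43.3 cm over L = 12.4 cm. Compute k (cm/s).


Result: 0.002626 cm/s

Derivation:
Compute hydraulic gradient:
i = dh / L = 43.3 / 12.4 = 3.49194
Then apply Darcy's law:
k = Q / (A * i)
k = 0.254 / (27.7 * 3.49194)
k = 0.254 / 96.7266
k = 0.002626 cm/s


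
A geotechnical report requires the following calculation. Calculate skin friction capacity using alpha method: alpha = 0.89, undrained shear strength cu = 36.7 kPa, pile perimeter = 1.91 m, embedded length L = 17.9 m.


Using Qs = alpha * cu * perimeter * L
Qs = 0.89 * 36.7 * 1.91 * 17.9
Qs = 1116.72 kN


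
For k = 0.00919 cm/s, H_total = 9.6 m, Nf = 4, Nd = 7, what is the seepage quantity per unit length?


Convert k to m/s for unit consistency with H:
k = 0.00919 cm/s = 0.00919 / 100 m/s = 9.19e-05 m/s
Using q = k * H * Nf / Nd
Nf / Nd = 4 / 7 = 0.5714
q = 9.19e-05 * 9.6 * 0.5714
q = 0.0005041 m^3/s per m


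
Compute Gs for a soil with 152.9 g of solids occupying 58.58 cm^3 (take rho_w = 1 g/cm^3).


Using Gs = m_s / (V_s * rho_w)
Since rho_w = 1 g/cm^3:
Gs = 152.9 / 58.58
Gs = 2.61


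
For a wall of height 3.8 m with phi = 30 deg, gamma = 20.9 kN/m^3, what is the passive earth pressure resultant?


Compute passive earth pressure coefficient:
Kp = tan^2(45 + phi/2) = tan^2(60.0) = 3
Compute passive force:
Pp = 0.5 * Kp * gamma * H^2
Pp = 0.5 * 3 * 20.9 * 3.8^2
Pp = 452.69 kN/m


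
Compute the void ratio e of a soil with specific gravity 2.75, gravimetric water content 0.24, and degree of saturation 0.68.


Using the relation e = Gs * w / S
e = 2.75 * 0.24 / 0.68
e = 0.9706


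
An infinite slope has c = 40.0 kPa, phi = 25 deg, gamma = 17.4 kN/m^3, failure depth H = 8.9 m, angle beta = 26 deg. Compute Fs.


Using Fs = c / (gamma*H*sin(beta)*cos(beta)) + tan(phi)/tan(beta)
Cohesion contribution = 40.0 / (17.4*8.9*sin(26)*cos(26))
Cohesion contribution = 0.655569
Friction contribution = tan(25)/tan(26) = 0.956072
Fs = 0.655569 + 0.956072
Fs = 1.612


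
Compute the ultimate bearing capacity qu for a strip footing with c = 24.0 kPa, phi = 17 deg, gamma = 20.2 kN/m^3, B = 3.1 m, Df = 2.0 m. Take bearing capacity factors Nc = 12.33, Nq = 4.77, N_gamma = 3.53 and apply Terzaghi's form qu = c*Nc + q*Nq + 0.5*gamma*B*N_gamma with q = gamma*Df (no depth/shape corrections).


Compute qu = c*Nc + gamma*Df*Nq + 0.5*gamma*B*N_gamma
Term 1: 24.0 * 12.33 = 295.92
Term 2: 20.2 * 2.0 * 4.77 = 192.708
Term 3: 0.5 * 20.2 * 3.1 * 3.53 = 110.5243
qu = 295.92 + 192.708 + 110.5243
qu = 599.15 kPa


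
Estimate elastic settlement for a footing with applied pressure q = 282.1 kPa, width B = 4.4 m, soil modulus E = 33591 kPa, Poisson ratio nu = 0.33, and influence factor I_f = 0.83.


Using Se = q * B * (1 - nu^2) * I_f / E
1 - nu^2 = 1 - 0.33^2 = 0.8911
Se = 282.1 * 4.4 * 0.8911 * 0.83 / 33591
Se = 0.027330 m
Convert to mm: Se = 0.027330 * 1000 = 27.33 mm


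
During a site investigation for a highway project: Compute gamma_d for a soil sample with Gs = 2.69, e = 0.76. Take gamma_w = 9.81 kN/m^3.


Using gamma_d = Gs * gamma_w / (1 + e)
gamma_d = 2.69 * 9.81 / (1 + 0.76)
gamma_d = 2.69 * 9.81 / 1.76
gamma_d = 14.994 kN/m^3


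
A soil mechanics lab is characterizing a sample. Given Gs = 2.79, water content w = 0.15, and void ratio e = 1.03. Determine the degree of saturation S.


Using S = Gs * w / e
S = 2.79 * 0.15 / 1.03
S = 0.4063


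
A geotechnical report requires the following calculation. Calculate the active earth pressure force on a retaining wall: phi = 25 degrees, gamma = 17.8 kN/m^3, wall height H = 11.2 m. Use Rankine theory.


Compute active earth pressure coefficient:
Ka = tan^2(45 - phi/2) = tan^2(32.5) = 0.405859
Compute active force:
Pa = 0.5 * Ka * gamma * H^2
Pa = 0.5 * 0.405859 * 17.8 * 11.2^2
Pa = 453.11 kN/m


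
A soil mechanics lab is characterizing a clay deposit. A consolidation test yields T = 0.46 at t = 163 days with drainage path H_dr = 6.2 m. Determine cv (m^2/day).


Using cv = T * H_dr^2 / t
H_dr^2 = 6.2^2 = 38.44
cv = 0.46 * 38.44 / 163
cv = 0.10848 m^2/day


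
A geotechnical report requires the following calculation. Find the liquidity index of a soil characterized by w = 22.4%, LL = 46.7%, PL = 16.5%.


First compute the plasticity index:
PI = LL - PL = 46.7 - 16.5 = 30.2
Then compute the liquidity index:
LI = (w - PL) / PI
LI = (22.4 - 16.5) / 30.2
LI = 0.195


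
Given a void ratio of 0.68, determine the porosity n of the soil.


Using the relation n = e / (1 + e)
n = 0.68 / (1 + 0.68)
n = 0.68 / 1.68
n = 0.4048


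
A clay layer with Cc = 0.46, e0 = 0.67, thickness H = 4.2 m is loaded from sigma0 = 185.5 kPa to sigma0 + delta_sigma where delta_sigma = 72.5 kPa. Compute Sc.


Using Sc = Cc * H / (1 + e0) * log10((sigma0 + delta_sigma) / sigma0)
Stress ratio = (185.5 + 72.5) / 185.5 = 1.39084
log10(1.39084) = 0.143276
Cc * H / (1 + e0) = 0.46 * 4.2 / (1 + 0.67) = 1.15689
Sc = 1.15689 * 0.143276
Sc = 0.1658 m


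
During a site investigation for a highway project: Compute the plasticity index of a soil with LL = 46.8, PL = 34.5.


Using PI = LL - PL
PI = 46.8 - 34.5
PI = 12.3


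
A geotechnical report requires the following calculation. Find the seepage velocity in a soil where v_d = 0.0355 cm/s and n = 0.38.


Result: 0.09342 cm/s

Derivation:
Using v_s = v_d / n
v_s = 0.0355 / 0.38
v_s = 0.09342 cm/s


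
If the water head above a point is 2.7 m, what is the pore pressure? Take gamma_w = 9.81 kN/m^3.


Using u = gamma_w * h_w
u = 9.81 * 2.7
u = 26.49 kPa


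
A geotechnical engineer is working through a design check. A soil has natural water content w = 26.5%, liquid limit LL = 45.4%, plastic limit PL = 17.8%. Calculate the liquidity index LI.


Result: 0.315

Derivation:
First compute the plasticity index:
PI = LL - PL = 45.4 - 17.8 = 27.6
Then compute the liquidity index:
LI = (w - PL) / PI
LI = (26.5 - 17.8) / 27.6
LI = 0.315


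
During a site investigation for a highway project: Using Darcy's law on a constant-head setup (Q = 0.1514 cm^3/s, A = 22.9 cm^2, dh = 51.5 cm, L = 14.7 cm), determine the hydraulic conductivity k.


Compute hydraulic gradient:
i = dh / L = 51.5 / 14.7 = 3.5034
Then apply Darcy's law:
k = Q / (A * i)
k = 0.1514 / (22.9 * 3.5034)
k = 0.1514 / 80.2279
k = 0.001887 cm/s


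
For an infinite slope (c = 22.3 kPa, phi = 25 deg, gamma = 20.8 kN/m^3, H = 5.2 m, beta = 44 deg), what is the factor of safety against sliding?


Using Fs = c / (gamma*H*sin(beta)*cos(beta)) + tan(phi)/tan(beta)
Cohesion contribution = 22.3 / (20.8*5.2*sin(44)*cos(44))
Cohesion contribution = 0.412603
Friction contribution = tan(25)/tan(44) = 0.482876
Fs = 0.412603 + 0.482876
Fs = 0.895


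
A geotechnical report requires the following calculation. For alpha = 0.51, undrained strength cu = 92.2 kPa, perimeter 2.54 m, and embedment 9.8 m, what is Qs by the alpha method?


Using Qs = alpha * cu * perimeter * L
Qs = 0.51 * 92.2 * 2.54 * 9.8
Qs = 1170.47 kN


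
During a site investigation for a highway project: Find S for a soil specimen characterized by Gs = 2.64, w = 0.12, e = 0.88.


Using S = Gs * w / e
S = 2.64 * 0.12 / 0.88
S = 0.36


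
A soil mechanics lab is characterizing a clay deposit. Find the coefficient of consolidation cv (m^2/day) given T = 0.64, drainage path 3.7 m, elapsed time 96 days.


Result: 0.09127 m^2/day

Derivation:
Using cv = T * H_dr^2 / t
H_dr^2 = 3.7^2 = 13.69
cv = 0.64 * 13.69 / 96
cv = 0.09127 m^2/day


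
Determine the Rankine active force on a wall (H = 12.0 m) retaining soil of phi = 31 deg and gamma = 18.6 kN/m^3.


Compute active earth pressure coefficient:
Ka = tan^2(45 - phi/2) = tan^2(29.5) = 0.320099
Compute active force:
Pa = 0.5 * Ka * gamma * H^2
Pa = 0.5 * 0.320099 * 18.6 * 12.0^2
Pa = 428.68 kN/m


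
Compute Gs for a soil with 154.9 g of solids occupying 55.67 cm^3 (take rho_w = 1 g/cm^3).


Using Gs = m_s / (V_s * rho_w)
Since rho_w = 1 g/cm^3:
Gs = 154.9 / 55.67
Gs = 2.782


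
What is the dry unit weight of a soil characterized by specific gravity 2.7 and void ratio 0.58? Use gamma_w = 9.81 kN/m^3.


Using gamma_d = Gs * gamma_w / (1 + e)
gamma_d = 2.7 * 9.81 / (1 + 0.58)
gamma_d = 2.7 * 9.81 / 1.58
gamma_d = 16.764 kN/m^3


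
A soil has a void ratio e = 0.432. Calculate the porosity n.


Using the relation n = e / (1 + e)
n = 0.432 / (1 + 0.432)
n = 0.432 / 1.432
n = 0.3017


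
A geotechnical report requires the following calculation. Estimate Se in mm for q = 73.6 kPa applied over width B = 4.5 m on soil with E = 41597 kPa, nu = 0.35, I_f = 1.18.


Using Se = q * B * (1 - nu^2) * I_f / E
1 - nu^2 = 1 - 0.35^2 = 0.8775
Se = 73.6 * 4.5 * 0.8775 * 1.18 / 41597
Se = 0.008244 m
Convert to mm: Se = 0.008244 * 1000 = 8.244 mm


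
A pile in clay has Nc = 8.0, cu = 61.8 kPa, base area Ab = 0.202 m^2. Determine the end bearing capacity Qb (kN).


Result: 99.87 kN

Derivation:
Using Qb = Nc * cu * Ab
Qb = 8.0 * 61.8 * 0.202
Qb = 99.87 kN


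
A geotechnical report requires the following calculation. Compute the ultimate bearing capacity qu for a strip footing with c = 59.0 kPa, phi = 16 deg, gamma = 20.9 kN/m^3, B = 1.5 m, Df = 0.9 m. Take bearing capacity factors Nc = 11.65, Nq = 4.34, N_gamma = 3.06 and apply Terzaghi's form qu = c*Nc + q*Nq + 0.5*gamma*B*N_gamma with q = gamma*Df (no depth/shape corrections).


Compute qu = c*Nc + gamma*Df*Nq + 0.5*gamma*B*N_gamma
Term 1: 59.0 * 11.65 = 687.35
Term 2: 20.9 * 0.9 * 4.34 = 81.6354
Term 3: 0.5 * 20.9 * 1.5 * 3.06 = 47.9655
qu = 687.35 + 81.6354 + 47.9655
qu = 816.95 kPa


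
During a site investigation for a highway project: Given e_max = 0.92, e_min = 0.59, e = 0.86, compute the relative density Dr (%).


Result: 18.18 %

Derivation:
Using Dr = (e_max - e) / (e_max - e_min) * 100
e_max - e = 0.92 - 0.86 = 0.06
e_max - e_min = 0.92 - 0.59 = 0.33
Dr = 0.06 / 0.33 * 100
Dr = 18.18 %


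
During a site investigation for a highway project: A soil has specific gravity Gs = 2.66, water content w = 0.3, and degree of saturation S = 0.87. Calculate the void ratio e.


Using the relation e = Gs * w / S
e = 2.66 * 0.3 / 0.87
e = 0.9172


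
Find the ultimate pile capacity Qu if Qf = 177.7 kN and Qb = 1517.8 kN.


Result: 1695.5 kN

Derivation:
Using Qu = Qf + Qb
Qu = 177.7 + 1517.8
Qu = 1695.5 kN


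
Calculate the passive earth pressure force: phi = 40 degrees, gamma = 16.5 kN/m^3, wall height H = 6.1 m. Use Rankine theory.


Compute passive earth pressure coefficient:
Kp = tan^2(45 + phi/2) = tan^2(65.0) = 4.59891
Compute passive force:
Pp = 0.5 * Kp * gamma * H^2
Pp = 0.5 * 4.59891 * 16.5 * 6.1^2
Pp = 1411.78 kN/m


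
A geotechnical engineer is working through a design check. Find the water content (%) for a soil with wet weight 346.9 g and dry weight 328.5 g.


Using w = (m_wet - m_dry) / m_dry * 100
m_wet - m_dry = 346.9 - 328.5 = 18.4 g
w = 18.4 / 328.5 * 100
w = 5.6 %


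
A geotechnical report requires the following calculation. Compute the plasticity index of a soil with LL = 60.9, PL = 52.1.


Result: 8.8

Derivation:
Using PI = LL - PL
PI = 60.9 - 52.1
PI = 8.8


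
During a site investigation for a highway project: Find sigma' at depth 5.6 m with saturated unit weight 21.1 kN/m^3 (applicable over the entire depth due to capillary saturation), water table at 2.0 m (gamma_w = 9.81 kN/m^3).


Result: 82.84 kPa

Derivation:
Total stress = gamma_sat * depth
sigma = 21.1 * 5.6 = 118.16 kPa
Pore water pressure u = gamma_w * (depth - d_wt)
u = 9.81 * (5.6 - 2.0) = 35.316 kPa
Effective stress = sigma - u
sigma' = 118.16 - 35.316 = 82.84 kPa


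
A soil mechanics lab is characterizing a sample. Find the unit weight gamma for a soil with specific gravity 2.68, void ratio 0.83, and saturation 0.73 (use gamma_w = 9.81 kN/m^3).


Result: 17.615 kN/m^3

Derivation:
Using gamma = gamma_w * (Gs + S*e) / (1 + e)
Numerator: Gs + S*e = 2.68 + 0.73*0.83 = 3.2859
Denominator: 1 + e = 1 + 0.83 = 1.83
gamma = 9.81 * 3.2859 / 1.83
gamma = 17.615 kN/m^3


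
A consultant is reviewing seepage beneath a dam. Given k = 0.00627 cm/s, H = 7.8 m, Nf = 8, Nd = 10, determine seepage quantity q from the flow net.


Convert k to m/s for unit consistency with H:
k = 0.00627 cm/s = 0.00627 / 100 m/s = 6.27e-05 m/s
Using q = k * H * Nf / Nd
Nf / Nd = 8 / 10 = 0.8
q = 6.27e-05 * 7.8 * 0.8
q = 0.0003912 m^3/s per m


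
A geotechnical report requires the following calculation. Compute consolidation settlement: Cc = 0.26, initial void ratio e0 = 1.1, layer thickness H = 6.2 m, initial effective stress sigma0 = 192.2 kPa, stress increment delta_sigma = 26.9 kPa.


Using Sc = Cc * H / (1 + e0) * log10((sigma0 + delta_sigma) / sigma0)
Stress ratio = (192.2 + 26.9) / 192.2 = 1.13996
log10(1.13996) = 0.056889
Cc * H / (1 + e0) = 0.26 * 6.2 / (1 + 1.1) = 0.767619
Sc = 0.767619 * 0.056889
Sc = 0.0437 m


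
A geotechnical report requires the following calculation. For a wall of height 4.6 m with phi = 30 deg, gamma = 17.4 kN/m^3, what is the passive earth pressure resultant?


Compute passive earth pressure coefficient:
Kp = tan^2(45 + phi/2) = tan^2(60.0) = 3
Compute passive force:
Pp = 0.5 * Kp * gamma * H^2
Pp = 0.5 * 3 * 17.4 * 4.6^2
Pp = 552.28 kN/m


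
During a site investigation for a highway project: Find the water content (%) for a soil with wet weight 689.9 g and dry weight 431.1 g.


Using w = (m_wet - m_dry) / m_dry * 100
m_wet - m_dry = 689.9 - 431.1 = 258.8 g
w = 258.8 / 431.1 * 100
w = 60.03 %


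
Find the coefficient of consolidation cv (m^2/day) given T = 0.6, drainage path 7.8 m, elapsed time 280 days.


Result: 0.13037 m^2/day

Derivation:
Using cv = T * H_dr^2 / t
H_dr^2 = 7.8^2 = 60.84
cv = 0.6 * 60.84 / 280
cv = 0.13037 m^2/day


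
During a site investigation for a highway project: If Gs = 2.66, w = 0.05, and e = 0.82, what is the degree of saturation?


Using S = Gs * w / e
S = 2.66 * 0.05 / 0.82
S = 0.1622


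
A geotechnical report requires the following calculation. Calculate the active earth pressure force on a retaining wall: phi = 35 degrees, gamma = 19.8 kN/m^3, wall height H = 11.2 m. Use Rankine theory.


Compute active earth pressure coefficient:
Ka = tan^2(45 - phi/2) = tan^2(27.5) = 0.27099
Compute active force:
Pa = 0.5 * Ka * gamma * H^2
Pa = 0.5 * 0.27099 * 19.8 * 11.2^2
Pa = 336.53 kN/m


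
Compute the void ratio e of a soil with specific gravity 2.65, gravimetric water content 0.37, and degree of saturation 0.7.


Using the relation e = Gs * w / S
e = 2.65 * 0.37 / 0.7
e = 1.4007


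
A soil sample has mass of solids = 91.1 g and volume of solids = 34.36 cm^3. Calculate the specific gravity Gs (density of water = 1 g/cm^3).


Using Gs = m_s / (V_s * rho_w)
Since rho_w = 1 g/cm^3:
Gs = 91.1 / 34.36
Gs = 2.651


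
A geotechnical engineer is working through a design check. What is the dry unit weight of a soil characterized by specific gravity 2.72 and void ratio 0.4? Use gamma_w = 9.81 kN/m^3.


Result: 19.059 kN/m^3

Derivation:
Using gamma_d = Gs * gamma_w / (1 + e)
gamma_d = 2.72 * 9.81 / (1 + 0.4)
gamma_d = 2.72 * 9.81 / 1.4
gamma_d = 19.059 kN/m^3


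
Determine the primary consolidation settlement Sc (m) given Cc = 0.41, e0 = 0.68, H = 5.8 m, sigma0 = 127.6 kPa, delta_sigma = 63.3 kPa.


Using Sc = Cc * H / (1 + e0) * log10((sigma0 + delta_sigma) / sigma0)
Stress ratio = (127.6 + 63.3) / 127.6 = 1.49608
log10(1.49608) = 0.174955
Cc * H / (1 + e0) = 0.41 * 5.8 / (1 + 0.68) = 1.41548
Sc = 1.41548 * 0.174955
Sc = 0.2476 m


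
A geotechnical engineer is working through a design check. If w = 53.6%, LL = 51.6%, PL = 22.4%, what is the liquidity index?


First compute the plasticity index:
PI = LL - PL = 51.6 - 22.4 = 29.2
Then compute the liquidity index:
LI = (w - PL) / PI
LI = (53.6 - 22.4) / 29.2
LI = 1.068


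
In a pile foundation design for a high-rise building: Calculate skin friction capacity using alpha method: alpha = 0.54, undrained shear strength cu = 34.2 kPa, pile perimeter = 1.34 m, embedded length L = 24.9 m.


Result: 616.2 kN

Derivation:
Using Qs = alpha * cu * perimeter * L
Qs = 0.54 * 34.2 * 1.34 * 24.9
Qs = 616.2 kN


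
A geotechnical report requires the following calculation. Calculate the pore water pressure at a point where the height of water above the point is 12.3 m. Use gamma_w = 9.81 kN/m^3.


Result: 120.66 kPa

Derivation:
Using u = gamma_w * h_w
u = 9.81 * 12.3
u = 120.66 kPa


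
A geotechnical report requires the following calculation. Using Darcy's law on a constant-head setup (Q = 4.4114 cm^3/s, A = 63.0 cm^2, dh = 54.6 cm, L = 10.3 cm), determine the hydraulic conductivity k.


Compute hydraulic gradient:
i = dh / L = 54.6 / 10.3 = 5.30097
Then apply Darcy's law:
k = Q / (A * i)
k = 4.4114 / (63.0 * 5.30097)
k = 4.4114 / 333.961
k = 0.013209 cm/s


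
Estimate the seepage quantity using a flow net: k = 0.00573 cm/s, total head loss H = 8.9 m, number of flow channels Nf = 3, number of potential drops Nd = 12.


Convert k to m/s for unit consistency with H:
k = 0.00573 cm/s = 0.00573 / 100 m/s = 5.73e-05 m/s
Using q = k * H * Nf / Nd
Nf / Nd = 3 / 12 = 0.25
q = 5.73e-05 * 8.9 * 0.25
q = 0.0001275 m^3/s per m


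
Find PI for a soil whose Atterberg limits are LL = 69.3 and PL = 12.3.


Result: 57.0

Derivation:
Using PI = LL - PL
PI = 69.3 - 12.3
PI = 57.0


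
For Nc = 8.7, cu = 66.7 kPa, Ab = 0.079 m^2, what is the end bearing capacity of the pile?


Using Qb = Nc * cu * Ab
Qb = 8.7 * 66.7 * 0.079
Qb = 45.84 kN


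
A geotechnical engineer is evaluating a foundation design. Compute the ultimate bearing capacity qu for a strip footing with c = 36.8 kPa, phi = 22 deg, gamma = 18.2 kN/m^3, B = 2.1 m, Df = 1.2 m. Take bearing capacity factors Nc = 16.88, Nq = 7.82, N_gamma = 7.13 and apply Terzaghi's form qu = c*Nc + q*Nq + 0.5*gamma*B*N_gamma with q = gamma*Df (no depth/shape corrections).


Compute qu = c*Nc + gamma*Df*Nq + 0.5*gamma*B*N_gamma
Term 1: 36.8 * 16.88 = 621.184
Term 2: 18.2 * 1.2 * 7.82 = 170.7888
Term 3: 0.5 * 18.2 * 2.1 * 7.13 = 136.2543
qu = 621.184 + 170.7888 + 136.2543
qu = 928.23 kPa


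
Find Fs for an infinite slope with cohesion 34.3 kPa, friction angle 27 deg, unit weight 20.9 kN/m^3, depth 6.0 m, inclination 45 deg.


Using Fs = c / (gamma*H*sin(beta)*cos(beta)) + tan(phi)/tan(beta)
Cohesion contribution = 34.3 / (20.9*6.0*sin(45)*cos(45))
Cohesion contribution = 0.547049
Friction contribution = tan(27)/tan(45) = 0.509525
Fs = 0.547049 + 0.509525
Fs = 1.057


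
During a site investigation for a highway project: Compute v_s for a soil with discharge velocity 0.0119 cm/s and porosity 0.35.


Using v_s = v_d / n
v_s = 0.0119 / 0.35
v_s = 0.034 cm/s


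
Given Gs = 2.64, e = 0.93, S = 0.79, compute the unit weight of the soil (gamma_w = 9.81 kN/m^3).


Result: 17.153 kN/m^3

Derivation:
Using gamma = gamma_w * (Gs + S*e) / (1 + e)
Numerator: Gs + S*e = 2.64 + 0.79*0.93 = 3.3747
Denominator: 1 + e = 1 + 0.93 = 1.93
gamma = 9.81 * 3.3747 / 1.93
gamma = 17.153 kN/m^3


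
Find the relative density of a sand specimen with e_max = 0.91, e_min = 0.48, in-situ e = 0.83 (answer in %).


Using Dr = (e_max - e) / (e_max - e_min) * 100
e_max - e = 0.91 - 0.83 = 0.08
e_max - e_min = 0.91 - 0.48 = 0.43
Dr = 0.08 / 0.43 * 100
Dr = 18.6 %


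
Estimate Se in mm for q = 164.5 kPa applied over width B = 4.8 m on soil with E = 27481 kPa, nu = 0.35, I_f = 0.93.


Using Se = q * B * (1 - nu^2) * I_f / E
1 - nu^2 = 1 - 0.35^2 = 0.8775
Se = 164.5 * 4.8 * 0.8775 * 0.93 / 27481
Se = 0.023448 m
Convert to mm: Se = 0.023448 * 1000 = 23.448 mm


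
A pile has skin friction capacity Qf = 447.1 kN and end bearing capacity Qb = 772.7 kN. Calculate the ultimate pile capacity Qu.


Result: 1219.8 kN

Derivation:
Using Qu = Qf + Qb
Qu = 447.1 + 772.7
Qu = 1219.8 kN


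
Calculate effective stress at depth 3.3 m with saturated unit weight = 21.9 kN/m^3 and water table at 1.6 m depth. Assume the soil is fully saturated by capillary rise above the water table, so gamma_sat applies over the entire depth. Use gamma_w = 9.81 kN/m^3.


Total stress = gamma_sat * depth
sigma = 21.9 * 3.3 = 72.27 kPa
Pore water pressure u = gamma_w * (depth - d_wt)
u = 9.81 * (3.3 - 1.6) = 16.677 kPa
Effective stress = sigma - u
sigma' = 72.27 - 16.677 = 55.59 kPa


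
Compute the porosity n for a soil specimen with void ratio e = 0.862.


Using the relation n = e / (1 + e)
n = 0.862 / (1 + 0.862)
n = 0.862 / 1.862
n = 0.4629


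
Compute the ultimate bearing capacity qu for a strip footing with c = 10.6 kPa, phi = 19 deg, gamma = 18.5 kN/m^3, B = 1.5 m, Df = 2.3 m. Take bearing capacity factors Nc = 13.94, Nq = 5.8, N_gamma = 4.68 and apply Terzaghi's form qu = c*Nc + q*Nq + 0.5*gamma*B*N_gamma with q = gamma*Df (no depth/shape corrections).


Result: 459.49 kPa

Derivation:
Compute qu = c*Nc + gamma*Df*Nq + 0.5*gamma*B*N_gamma
Term 1: 10.6 * 13.94 = 147.764
Term 2: 18.5 * 2.3 * 5.8 = 246.79
Term 3: 0.5 * 18.5 * 1.5 * 4.68 = 64.935
qu = 147.764 + 246.79 + 64.935
qu = 459.49 kPa


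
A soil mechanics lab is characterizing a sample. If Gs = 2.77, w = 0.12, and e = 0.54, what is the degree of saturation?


Result: 0.6156

Derivation:
Using S = Gs * w / e
S = 2.77 * 0.12 / 0.54
S = 0.6156


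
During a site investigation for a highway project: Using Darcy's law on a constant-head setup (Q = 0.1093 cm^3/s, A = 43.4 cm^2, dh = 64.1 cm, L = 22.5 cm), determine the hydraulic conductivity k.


Result: 0.000884 cm/s

Derivation:
Compute hydraulic gradient:
i = dh / L = 64.1 / 22.5 = 2.84889
Then apply Darcy's law:
k = Q / (A * i)
k = 0.1093 / (43.4 * 2.84889)
k = 0.1093 / 123.642
k = 0.000884 cm/s


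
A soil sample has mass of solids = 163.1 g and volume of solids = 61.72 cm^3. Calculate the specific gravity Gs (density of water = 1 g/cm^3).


Result: 2.643

Derivation:
Using Gs = m_s / (V_s * rho_w)
Since rho_w = 1 g/cm^3:
Gs = 163.1 / 61.72
Gs = 2.643


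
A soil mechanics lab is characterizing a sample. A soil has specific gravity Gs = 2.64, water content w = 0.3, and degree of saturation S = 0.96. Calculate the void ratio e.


Result: 0.825

Derivation:
Using the relation e = Gs * w / S
e = 2.64 * 0.3 / 0.96
e = 0.825


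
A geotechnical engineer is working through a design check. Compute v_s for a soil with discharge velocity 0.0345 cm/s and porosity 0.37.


Result: 0.09324 cm/s

Derivation:
Using v_s = v_d / n
v_s = 0.0345 / 0.37
v_s = 0.09324 cm/s


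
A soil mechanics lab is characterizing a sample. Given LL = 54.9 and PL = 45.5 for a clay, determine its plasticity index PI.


Using PI = LL - PL
PI = 54.9 - 45.5
PI = 9.4


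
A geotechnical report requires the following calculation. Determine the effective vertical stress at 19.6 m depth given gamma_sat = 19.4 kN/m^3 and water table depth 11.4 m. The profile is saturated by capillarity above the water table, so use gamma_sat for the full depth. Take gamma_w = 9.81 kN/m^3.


Total stress = gamma_sat * depth
sigma = 19.4 * 19.6 = 380.24 kPa
Pore water pressure u = gamma_w * (depth - d_wt)
u = 9.81 * (19.6 - 11.4) = 80.442 kPa
Effective stress = sigma - u
sigma' = 380.24 - 80.442 = 299.8 kPa


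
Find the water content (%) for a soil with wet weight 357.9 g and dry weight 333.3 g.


Result: 7.38 %

Derivation:
Using w = (m_wet - m_dry) / m_dry * 100
m_wet - m_dry = 357.9 - 333.3 = 24.6 g
w = 24.6 / 333.3 * 100
w = 7.38 %


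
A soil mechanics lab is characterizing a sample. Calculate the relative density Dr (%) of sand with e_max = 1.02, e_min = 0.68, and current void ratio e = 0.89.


Result: 38.24 %

Derivation:
Using Dr = (e_max - e) / (e_max - e_min) * 100
e_max - e = 1.02 - 0.89 = 0.13
e_max - e_min = 1.02 - 0.68 = 0.34
Dr = 0.13 / 0.34 * 100
Dr = 38.24 %


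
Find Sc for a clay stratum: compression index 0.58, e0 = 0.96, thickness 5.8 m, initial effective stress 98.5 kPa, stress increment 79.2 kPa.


Using Sc = Cc * H / (1 + e0) * log10((sigma0 + delta_sigma) / sigma0)
Stress ratio = (98.5 + 79.2) / 98.5 = 1.80406
log10(1.80406) = 0.256251
Cc * H / (1 + e0) = 0.58 * 5.8 / (1 + 0.96) = 1.71633
Sc = 1.71633 * 0.256251
Sc = 0.4398 m


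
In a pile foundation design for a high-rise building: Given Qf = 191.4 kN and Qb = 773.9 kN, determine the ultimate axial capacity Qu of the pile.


Using Qu = Qf + Qb
Qu = 191.4 + 773.9
Qu = 965.3 kN


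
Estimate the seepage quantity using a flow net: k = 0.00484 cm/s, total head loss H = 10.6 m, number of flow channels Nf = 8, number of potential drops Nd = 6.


Result: 0.0006841 m^3/s per m

Derivation:
Convert k to m/s for unit consistency with H:
k = 0.00484 cm/s = 0.00484 / 100 m/s = 4.84e-05 m/s
Using q = k * H * Nf / Nd
Nf / Nd = 8 / 6 = 1.3333
q = 4.84e-05 * 10.6 * 1.3333
q = 0.0006841 m^3/s per m


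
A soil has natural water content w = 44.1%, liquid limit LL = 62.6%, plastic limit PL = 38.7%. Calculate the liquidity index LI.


First compute the plasticity index:
PI = LL - PL = 62.6 - 38.7 = 23.9
Then compute the liquidity index:
LI = (w - PL) / PI
LI = (44.1 - 38.7) / 23.9
LI = 0.226


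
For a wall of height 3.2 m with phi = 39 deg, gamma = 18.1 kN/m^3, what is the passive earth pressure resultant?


Compute passive earth pressure coefficient:
Kp = tan^2(45 + phi/2) = tan^2(64.5) = 4.395495
Compute passive force:
Pp = 0.5 * Kp * gamma * H^2
Pp = 0.5 * 4.395495 * 18.1 * 3.2^2
Pp = 407.34 kN/m
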